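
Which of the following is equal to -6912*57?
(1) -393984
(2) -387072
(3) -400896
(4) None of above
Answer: 1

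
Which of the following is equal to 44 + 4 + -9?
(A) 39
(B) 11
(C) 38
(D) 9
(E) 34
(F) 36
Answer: A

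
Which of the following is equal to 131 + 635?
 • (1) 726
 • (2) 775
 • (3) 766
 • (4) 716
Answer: 3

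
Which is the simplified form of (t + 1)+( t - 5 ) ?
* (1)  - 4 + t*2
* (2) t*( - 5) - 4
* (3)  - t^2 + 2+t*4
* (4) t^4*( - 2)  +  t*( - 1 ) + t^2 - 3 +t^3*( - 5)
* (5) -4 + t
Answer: 1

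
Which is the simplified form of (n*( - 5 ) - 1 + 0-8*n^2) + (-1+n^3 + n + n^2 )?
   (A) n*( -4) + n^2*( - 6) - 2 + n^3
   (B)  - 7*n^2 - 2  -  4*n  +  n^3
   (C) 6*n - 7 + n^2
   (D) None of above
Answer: B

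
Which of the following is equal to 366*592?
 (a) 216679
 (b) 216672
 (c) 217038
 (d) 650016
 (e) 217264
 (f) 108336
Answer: b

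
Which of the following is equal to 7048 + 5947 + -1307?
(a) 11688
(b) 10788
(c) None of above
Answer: a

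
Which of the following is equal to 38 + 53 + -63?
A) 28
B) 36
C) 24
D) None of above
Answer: A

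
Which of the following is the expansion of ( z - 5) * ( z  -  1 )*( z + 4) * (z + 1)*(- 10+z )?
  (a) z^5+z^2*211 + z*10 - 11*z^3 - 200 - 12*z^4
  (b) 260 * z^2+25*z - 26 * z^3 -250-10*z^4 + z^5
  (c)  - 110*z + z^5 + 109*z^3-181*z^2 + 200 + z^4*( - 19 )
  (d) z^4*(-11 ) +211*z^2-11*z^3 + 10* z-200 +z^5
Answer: d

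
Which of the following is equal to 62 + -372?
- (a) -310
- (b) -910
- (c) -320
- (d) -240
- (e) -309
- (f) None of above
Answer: a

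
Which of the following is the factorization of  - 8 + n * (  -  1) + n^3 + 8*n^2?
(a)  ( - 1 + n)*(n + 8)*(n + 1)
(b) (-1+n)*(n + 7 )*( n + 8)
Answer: a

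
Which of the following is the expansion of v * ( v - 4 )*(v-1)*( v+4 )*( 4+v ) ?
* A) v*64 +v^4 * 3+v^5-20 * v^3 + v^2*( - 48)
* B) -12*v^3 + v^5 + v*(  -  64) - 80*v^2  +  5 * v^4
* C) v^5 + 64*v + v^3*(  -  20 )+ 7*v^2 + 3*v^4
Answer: A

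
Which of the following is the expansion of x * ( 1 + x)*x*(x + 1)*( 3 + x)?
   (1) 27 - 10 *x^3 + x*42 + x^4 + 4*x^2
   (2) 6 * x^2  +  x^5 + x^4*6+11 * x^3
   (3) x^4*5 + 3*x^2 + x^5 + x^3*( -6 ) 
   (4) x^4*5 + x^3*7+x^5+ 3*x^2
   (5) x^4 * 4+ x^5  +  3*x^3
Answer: 4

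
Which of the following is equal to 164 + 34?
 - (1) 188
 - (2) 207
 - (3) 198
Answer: 3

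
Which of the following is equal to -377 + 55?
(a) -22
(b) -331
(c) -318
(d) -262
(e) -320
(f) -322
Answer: f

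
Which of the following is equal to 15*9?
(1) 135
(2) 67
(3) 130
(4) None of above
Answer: 1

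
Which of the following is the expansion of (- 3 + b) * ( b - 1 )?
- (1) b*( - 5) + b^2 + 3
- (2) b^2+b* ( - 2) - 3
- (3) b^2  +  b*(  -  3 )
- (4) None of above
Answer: 4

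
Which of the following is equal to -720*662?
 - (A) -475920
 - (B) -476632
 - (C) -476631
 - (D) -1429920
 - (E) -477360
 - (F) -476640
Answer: F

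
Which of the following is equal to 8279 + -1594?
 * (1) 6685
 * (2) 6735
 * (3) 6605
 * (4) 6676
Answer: 1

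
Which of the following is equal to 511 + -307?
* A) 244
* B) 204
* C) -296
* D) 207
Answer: B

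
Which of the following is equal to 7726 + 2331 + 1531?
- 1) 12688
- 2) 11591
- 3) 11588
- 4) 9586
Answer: 3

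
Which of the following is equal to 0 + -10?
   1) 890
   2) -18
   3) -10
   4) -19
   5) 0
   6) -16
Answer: 3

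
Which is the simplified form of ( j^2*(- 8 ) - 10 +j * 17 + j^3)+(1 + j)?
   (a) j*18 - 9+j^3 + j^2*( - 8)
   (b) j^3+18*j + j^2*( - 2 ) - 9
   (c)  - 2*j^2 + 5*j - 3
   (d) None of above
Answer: a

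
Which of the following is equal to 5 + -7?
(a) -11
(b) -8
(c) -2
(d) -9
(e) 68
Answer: c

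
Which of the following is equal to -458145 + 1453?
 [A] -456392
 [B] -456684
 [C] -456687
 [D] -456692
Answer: D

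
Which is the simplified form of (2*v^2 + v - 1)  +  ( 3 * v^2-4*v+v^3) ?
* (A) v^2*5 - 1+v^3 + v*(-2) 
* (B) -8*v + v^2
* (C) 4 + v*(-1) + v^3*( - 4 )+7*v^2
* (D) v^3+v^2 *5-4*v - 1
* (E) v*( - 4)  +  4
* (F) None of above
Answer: F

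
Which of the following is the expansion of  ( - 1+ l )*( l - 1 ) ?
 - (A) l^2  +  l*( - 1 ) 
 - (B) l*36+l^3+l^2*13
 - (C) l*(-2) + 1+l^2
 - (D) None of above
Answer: C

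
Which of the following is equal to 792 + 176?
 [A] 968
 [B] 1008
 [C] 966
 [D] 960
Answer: A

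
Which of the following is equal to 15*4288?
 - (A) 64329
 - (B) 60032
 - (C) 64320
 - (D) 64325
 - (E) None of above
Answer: C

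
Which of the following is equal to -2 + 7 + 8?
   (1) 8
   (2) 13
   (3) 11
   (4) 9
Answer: 2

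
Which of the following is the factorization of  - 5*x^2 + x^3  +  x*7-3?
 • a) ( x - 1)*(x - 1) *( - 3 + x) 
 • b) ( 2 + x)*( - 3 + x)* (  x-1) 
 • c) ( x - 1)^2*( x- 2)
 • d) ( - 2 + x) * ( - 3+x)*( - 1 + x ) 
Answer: a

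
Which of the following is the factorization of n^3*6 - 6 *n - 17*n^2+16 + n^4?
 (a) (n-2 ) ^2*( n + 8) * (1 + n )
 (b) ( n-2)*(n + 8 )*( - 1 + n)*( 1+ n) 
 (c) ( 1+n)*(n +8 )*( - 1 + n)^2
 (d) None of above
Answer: b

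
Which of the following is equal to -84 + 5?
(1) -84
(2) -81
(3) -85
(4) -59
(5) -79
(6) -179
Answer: 5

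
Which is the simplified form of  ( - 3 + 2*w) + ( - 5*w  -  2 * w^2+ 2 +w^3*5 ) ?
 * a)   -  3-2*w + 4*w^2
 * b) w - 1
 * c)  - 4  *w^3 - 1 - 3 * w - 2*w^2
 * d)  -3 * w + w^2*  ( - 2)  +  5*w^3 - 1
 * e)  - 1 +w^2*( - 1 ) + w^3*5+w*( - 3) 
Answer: d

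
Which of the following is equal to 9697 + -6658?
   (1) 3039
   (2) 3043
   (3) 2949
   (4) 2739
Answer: 1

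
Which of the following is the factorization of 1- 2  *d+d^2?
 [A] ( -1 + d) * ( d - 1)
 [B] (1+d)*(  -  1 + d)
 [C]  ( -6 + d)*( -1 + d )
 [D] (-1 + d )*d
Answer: A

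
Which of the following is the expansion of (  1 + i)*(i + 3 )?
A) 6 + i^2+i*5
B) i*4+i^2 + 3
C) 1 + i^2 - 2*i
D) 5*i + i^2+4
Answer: B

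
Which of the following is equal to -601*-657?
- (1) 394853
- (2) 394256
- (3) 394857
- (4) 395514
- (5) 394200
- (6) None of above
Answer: 3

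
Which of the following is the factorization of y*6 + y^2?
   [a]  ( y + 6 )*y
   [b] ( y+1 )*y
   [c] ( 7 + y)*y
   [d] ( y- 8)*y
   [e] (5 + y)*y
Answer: a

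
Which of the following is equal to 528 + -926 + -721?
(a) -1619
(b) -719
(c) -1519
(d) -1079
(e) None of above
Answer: e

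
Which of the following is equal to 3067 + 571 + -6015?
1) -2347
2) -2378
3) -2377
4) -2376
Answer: 3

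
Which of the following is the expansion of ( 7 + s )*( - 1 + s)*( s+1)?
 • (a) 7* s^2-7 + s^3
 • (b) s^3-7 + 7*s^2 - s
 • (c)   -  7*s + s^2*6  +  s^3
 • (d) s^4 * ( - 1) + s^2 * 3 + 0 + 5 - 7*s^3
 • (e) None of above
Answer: b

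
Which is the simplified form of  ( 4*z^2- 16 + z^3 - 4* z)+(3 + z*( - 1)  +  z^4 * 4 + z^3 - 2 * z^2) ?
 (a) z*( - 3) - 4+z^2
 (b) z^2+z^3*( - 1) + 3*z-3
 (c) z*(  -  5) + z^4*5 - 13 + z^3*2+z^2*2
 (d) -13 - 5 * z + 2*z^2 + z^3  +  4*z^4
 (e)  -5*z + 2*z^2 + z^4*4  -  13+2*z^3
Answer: e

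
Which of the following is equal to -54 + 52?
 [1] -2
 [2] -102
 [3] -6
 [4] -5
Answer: 1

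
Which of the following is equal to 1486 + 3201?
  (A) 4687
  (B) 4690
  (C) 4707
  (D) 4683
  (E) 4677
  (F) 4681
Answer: A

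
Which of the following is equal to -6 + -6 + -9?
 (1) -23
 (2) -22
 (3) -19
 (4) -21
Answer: 4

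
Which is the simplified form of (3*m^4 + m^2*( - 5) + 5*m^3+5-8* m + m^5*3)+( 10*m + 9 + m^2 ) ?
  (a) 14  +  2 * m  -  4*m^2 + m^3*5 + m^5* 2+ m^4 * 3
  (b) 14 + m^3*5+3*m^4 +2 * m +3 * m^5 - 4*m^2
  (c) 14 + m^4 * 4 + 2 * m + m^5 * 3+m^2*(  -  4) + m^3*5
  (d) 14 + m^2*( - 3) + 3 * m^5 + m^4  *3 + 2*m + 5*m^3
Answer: b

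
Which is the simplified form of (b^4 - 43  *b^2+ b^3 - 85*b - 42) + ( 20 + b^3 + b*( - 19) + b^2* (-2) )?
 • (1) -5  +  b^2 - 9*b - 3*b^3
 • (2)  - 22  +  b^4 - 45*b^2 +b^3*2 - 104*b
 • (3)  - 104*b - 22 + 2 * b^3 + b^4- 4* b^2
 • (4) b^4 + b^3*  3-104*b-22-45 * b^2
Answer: 2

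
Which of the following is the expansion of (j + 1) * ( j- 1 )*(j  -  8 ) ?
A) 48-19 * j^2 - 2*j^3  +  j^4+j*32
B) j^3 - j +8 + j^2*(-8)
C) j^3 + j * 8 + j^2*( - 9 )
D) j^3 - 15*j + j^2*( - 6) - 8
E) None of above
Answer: B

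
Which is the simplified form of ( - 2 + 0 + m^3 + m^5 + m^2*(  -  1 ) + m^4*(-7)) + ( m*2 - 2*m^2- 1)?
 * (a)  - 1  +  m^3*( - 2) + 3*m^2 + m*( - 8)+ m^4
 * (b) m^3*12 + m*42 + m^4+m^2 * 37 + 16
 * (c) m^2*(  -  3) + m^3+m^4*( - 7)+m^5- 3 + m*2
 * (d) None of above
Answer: c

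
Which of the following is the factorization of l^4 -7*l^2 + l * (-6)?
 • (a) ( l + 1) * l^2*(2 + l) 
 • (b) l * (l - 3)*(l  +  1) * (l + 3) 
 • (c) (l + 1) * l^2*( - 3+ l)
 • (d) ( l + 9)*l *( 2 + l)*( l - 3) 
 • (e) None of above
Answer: e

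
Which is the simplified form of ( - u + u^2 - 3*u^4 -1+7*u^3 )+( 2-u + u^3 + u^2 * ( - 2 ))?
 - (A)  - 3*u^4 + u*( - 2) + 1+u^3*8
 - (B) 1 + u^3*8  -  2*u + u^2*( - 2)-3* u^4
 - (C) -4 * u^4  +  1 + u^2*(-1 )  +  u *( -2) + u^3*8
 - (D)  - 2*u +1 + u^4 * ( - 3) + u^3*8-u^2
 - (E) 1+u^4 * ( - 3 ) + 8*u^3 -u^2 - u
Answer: D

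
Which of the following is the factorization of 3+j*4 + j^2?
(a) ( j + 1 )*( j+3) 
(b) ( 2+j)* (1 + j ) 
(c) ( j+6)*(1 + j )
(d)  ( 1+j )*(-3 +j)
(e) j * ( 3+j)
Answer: a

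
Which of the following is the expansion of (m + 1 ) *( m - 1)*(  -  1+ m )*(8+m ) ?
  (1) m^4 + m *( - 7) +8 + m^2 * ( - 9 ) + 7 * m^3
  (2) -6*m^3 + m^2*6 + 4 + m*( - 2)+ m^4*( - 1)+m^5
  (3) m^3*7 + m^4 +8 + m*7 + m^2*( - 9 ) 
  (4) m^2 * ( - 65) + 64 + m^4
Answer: 1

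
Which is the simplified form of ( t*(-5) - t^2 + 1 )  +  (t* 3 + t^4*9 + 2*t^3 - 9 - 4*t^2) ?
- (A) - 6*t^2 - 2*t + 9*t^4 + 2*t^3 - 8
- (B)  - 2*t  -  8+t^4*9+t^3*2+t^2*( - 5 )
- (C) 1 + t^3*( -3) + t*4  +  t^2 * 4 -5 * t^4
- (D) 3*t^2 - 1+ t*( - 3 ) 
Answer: B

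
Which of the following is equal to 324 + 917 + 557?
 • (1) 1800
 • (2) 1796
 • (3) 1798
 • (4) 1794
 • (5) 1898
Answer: 3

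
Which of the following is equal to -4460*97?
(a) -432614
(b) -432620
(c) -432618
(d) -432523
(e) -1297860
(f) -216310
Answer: b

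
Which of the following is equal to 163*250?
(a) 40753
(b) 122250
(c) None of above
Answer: c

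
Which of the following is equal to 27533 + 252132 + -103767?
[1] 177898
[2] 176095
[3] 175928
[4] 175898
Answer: 4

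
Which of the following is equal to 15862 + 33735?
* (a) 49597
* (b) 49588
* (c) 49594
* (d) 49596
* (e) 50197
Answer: a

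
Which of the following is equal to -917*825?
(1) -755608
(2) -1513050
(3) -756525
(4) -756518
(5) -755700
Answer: 3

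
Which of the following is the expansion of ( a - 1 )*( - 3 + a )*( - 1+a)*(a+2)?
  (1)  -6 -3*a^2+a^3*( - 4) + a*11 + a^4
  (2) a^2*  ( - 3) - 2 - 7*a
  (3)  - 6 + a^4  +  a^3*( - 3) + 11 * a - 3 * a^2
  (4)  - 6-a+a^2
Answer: 3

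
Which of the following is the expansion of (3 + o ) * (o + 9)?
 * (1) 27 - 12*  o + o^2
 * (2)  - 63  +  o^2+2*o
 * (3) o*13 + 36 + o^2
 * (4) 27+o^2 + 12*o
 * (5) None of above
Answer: 4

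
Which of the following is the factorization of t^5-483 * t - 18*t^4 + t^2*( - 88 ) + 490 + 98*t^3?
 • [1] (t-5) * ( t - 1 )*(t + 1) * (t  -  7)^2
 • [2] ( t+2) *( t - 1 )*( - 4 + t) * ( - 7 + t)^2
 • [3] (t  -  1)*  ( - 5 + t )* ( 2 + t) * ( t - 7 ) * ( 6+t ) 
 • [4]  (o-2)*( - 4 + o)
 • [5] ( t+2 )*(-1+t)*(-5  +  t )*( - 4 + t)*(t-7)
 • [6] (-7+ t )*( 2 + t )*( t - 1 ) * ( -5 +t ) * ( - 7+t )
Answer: 6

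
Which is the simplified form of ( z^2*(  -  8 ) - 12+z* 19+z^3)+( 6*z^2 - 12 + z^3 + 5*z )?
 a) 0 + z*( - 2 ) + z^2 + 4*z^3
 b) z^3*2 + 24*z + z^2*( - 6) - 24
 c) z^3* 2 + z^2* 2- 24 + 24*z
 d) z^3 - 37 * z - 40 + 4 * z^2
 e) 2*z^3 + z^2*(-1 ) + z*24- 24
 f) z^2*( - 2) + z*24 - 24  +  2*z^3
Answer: f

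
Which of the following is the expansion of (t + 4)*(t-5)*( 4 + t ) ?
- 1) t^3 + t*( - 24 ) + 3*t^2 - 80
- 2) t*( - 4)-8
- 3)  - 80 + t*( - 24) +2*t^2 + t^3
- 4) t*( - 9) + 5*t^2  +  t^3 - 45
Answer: 1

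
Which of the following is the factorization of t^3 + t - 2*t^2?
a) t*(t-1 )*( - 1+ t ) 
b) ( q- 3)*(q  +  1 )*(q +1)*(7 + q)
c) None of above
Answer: a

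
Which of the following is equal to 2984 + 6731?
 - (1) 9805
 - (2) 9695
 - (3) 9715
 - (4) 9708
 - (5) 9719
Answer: 3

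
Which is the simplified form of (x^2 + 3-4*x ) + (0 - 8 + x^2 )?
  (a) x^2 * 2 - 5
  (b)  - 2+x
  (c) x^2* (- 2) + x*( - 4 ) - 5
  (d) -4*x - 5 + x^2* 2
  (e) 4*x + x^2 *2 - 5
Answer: d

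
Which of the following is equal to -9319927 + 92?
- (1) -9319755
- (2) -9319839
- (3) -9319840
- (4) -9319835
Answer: 4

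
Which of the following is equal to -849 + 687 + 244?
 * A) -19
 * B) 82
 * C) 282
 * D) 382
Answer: B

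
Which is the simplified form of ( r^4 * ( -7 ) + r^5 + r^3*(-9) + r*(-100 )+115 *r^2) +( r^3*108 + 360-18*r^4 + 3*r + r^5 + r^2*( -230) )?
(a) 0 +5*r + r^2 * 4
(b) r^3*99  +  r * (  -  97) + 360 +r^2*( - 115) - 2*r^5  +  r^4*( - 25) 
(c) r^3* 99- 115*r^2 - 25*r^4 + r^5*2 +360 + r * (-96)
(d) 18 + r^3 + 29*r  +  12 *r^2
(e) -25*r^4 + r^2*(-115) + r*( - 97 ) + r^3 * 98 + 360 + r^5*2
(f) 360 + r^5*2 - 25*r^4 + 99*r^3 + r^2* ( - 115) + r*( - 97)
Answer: f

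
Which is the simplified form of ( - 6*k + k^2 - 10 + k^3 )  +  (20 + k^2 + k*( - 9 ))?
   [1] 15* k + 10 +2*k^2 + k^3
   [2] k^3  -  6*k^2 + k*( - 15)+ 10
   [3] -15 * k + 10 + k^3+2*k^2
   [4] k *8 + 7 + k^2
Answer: 3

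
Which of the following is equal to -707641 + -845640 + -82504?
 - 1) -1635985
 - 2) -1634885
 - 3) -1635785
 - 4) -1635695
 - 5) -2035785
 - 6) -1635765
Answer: 3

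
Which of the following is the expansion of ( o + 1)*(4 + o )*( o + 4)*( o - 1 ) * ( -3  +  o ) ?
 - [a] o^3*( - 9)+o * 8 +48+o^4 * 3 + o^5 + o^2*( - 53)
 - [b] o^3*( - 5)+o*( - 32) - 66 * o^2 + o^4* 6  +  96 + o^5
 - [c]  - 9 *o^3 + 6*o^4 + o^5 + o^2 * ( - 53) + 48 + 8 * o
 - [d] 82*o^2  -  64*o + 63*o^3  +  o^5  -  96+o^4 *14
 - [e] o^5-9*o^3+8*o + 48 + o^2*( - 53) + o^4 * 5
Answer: e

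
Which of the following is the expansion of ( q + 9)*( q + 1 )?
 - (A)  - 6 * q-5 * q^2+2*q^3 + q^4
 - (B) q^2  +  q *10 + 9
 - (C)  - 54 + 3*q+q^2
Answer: B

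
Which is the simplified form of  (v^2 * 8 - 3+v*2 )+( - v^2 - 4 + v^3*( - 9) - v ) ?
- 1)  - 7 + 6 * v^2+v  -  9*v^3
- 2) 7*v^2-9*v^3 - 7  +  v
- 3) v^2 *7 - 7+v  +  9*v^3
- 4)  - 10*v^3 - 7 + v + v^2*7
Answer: 2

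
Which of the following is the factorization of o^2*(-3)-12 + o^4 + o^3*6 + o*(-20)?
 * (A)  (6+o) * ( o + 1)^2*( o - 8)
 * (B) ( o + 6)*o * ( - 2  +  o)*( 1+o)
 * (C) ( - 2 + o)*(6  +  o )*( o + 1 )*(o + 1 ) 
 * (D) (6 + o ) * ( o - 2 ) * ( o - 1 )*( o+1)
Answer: C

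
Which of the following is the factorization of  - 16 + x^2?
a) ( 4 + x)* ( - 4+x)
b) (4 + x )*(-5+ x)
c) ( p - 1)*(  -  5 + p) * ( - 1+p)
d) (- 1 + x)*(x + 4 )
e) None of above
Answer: a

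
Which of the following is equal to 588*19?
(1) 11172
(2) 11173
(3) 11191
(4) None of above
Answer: 1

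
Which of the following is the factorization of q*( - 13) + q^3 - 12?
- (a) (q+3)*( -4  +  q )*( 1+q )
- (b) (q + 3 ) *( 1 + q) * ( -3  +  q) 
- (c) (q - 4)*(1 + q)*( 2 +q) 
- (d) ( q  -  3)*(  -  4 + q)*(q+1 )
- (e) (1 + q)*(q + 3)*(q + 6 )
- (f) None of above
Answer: a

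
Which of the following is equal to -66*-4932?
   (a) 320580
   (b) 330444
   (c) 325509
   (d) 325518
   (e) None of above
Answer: e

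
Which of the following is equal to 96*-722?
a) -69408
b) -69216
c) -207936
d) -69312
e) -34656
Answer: d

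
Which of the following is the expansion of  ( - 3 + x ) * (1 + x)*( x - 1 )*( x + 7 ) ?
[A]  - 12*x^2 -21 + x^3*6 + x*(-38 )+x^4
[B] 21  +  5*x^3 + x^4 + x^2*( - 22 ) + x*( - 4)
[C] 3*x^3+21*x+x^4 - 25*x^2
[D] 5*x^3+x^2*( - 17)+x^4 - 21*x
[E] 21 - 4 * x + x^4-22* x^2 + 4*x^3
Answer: E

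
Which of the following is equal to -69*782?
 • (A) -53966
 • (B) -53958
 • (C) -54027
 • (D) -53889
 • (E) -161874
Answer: B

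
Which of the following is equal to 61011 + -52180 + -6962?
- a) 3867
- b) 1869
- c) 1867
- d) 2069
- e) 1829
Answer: b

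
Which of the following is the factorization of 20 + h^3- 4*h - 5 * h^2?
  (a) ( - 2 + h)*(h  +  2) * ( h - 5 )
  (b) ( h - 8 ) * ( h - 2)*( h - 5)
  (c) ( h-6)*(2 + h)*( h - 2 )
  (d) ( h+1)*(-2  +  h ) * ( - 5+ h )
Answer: a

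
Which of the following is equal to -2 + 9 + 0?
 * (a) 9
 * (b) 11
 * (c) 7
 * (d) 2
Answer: c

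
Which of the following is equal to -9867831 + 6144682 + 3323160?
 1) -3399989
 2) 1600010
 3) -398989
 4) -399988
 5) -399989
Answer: 5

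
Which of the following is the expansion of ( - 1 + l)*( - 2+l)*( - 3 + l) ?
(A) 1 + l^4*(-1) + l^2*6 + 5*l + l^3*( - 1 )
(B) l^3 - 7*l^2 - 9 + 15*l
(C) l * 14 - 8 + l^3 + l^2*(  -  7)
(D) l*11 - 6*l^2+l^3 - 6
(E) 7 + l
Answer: D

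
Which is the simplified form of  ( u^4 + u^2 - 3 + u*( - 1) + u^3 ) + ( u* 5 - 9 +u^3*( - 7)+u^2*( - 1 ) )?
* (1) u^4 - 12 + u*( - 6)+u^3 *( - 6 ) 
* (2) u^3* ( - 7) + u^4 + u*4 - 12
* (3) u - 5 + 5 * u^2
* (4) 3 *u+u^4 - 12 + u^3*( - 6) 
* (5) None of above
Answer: 5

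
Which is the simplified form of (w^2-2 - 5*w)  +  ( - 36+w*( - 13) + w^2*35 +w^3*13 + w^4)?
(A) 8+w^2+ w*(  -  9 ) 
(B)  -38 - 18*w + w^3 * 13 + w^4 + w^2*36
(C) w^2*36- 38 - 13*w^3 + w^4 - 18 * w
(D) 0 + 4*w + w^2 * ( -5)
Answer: B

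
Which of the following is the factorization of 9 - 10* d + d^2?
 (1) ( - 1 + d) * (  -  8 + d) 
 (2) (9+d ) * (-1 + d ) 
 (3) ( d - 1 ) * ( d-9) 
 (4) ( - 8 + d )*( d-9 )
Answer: 3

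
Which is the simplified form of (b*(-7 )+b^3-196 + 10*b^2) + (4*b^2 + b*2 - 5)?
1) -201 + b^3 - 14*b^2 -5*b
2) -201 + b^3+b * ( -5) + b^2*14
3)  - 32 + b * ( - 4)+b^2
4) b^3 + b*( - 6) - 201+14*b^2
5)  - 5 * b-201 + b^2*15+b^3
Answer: 2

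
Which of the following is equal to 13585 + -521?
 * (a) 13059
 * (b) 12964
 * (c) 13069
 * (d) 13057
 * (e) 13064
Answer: e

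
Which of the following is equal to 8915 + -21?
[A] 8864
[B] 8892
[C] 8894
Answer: C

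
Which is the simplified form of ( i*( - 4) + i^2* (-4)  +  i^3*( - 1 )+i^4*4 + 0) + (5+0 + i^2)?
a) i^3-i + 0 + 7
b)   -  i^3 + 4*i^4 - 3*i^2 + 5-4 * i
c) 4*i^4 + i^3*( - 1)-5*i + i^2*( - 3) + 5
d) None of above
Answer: b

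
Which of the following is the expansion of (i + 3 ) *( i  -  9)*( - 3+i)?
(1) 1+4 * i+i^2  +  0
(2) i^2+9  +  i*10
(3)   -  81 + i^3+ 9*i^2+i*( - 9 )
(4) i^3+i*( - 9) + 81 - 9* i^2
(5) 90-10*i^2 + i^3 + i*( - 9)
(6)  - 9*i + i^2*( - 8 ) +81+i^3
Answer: 4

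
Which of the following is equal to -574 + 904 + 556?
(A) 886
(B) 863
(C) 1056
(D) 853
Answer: A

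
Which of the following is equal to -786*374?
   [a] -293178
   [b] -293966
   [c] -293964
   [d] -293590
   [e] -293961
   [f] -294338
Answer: c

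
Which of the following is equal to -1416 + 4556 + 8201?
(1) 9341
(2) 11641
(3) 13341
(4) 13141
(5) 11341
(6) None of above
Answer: 5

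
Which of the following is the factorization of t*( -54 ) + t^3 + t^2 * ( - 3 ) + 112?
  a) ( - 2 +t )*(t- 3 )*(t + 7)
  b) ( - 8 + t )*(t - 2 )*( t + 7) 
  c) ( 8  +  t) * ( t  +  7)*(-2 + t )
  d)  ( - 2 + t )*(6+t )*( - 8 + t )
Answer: b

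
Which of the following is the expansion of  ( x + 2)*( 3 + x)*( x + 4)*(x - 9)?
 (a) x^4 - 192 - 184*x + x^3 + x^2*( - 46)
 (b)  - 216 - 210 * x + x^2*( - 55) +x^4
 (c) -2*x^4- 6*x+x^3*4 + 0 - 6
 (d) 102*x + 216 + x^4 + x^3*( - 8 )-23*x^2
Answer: b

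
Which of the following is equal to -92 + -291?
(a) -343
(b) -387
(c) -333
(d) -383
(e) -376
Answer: d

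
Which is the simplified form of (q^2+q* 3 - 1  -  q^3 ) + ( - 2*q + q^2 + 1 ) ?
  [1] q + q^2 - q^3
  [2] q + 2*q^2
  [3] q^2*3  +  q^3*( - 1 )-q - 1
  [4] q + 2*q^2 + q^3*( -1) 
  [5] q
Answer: 4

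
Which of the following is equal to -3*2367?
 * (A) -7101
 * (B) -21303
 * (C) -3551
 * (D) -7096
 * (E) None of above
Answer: A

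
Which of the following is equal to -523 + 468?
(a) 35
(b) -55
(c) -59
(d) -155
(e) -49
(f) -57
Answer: b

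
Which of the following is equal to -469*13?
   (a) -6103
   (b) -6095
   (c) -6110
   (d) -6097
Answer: d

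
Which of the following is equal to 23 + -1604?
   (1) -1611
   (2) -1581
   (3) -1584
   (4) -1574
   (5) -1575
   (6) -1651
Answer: 2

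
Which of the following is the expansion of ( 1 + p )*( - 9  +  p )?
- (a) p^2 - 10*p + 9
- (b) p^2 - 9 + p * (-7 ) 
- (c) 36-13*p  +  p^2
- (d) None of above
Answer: d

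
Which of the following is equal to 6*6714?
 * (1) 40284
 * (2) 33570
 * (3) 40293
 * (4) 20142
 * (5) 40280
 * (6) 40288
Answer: 1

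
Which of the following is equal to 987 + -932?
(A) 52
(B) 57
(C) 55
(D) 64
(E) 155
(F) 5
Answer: C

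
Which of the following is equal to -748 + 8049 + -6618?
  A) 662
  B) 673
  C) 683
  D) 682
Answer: C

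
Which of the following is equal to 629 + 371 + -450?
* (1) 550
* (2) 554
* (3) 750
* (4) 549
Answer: 1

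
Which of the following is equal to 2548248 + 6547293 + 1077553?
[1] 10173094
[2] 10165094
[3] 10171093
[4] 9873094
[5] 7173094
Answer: 1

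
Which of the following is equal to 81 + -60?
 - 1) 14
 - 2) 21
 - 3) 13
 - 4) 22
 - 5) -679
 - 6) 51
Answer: 2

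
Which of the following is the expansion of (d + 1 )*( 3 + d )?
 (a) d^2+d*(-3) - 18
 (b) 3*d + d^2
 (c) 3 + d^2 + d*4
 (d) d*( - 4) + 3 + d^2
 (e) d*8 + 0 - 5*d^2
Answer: c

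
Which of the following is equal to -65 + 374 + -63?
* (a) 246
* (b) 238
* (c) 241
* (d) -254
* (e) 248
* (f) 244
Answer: a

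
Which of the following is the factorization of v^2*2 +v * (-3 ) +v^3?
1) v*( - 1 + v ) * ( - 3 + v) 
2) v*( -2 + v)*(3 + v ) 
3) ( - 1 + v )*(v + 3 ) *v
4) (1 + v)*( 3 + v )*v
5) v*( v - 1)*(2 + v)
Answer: 3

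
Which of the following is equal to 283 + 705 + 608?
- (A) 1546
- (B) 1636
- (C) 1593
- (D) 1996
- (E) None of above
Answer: E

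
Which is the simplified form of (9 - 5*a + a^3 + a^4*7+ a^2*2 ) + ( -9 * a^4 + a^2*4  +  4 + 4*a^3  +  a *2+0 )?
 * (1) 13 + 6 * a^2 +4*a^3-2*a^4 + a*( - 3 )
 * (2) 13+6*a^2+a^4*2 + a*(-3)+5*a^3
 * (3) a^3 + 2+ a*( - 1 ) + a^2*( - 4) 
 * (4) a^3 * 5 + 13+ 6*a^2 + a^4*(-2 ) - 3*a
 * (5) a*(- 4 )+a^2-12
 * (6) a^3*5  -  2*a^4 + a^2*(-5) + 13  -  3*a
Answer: 4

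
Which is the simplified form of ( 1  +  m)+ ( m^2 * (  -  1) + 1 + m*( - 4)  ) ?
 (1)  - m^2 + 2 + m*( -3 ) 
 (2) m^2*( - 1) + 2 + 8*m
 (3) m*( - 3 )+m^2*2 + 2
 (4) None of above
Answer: 1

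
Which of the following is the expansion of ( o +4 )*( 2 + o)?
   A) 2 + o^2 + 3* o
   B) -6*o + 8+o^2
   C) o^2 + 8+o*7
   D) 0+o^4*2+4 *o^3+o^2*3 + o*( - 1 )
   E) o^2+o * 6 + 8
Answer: E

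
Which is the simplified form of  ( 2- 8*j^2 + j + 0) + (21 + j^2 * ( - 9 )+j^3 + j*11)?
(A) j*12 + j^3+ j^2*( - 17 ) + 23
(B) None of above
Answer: A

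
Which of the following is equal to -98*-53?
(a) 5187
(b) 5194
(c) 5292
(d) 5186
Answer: b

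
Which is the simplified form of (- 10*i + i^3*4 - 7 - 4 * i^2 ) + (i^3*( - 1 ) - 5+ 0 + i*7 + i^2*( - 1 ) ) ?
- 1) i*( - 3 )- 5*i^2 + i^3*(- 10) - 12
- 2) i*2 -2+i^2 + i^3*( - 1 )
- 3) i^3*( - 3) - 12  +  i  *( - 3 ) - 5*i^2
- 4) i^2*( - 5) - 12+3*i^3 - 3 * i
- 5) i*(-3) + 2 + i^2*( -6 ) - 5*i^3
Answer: 4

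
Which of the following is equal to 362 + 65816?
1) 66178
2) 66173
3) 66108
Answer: 1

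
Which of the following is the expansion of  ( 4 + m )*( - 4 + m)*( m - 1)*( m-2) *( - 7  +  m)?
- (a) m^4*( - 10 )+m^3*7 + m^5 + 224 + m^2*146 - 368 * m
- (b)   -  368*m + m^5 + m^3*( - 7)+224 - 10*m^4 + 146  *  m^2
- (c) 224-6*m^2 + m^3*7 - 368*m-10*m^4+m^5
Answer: a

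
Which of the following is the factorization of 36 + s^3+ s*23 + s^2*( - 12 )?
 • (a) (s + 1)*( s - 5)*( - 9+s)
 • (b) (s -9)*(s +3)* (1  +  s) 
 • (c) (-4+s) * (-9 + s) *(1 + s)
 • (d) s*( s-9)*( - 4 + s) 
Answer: c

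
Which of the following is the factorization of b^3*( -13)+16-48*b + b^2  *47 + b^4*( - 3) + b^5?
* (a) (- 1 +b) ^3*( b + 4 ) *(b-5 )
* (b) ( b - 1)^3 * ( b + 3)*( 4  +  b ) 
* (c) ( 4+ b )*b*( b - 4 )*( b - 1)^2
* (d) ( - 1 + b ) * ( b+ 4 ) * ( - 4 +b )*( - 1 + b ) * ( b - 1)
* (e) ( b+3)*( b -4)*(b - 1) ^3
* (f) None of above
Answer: d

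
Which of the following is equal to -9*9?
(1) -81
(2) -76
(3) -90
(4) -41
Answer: 1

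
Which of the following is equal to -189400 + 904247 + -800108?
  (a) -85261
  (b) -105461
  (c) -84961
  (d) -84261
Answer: a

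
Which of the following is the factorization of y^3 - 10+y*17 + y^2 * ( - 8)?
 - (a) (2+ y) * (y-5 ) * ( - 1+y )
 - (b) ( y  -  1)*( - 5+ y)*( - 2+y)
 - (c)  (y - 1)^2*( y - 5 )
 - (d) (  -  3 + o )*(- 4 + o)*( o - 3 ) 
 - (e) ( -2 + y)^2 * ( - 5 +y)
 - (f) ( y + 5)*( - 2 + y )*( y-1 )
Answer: b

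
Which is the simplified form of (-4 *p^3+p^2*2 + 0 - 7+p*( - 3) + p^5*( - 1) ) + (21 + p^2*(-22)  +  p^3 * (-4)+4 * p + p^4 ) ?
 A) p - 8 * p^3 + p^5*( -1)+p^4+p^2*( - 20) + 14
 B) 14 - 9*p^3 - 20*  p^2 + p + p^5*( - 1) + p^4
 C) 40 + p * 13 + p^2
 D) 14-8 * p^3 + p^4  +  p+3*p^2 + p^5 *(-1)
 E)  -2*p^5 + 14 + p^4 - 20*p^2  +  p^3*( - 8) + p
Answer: A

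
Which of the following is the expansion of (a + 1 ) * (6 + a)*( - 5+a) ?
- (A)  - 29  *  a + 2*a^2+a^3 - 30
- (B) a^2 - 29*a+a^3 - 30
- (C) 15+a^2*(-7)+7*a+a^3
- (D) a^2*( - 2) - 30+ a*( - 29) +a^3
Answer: A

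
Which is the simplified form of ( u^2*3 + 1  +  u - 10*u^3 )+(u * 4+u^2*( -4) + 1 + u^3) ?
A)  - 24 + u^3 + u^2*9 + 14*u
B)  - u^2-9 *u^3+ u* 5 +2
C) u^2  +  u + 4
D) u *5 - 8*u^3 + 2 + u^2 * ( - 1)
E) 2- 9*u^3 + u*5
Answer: B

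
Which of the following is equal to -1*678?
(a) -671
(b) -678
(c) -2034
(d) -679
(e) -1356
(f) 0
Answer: b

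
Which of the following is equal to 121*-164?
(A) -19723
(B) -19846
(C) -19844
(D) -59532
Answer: C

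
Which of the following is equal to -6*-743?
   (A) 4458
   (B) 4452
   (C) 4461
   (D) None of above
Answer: A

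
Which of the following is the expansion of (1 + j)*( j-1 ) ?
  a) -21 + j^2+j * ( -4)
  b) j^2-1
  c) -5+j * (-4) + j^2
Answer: b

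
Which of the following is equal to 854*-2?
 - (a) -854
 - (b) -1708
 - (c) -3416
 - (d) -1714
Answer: b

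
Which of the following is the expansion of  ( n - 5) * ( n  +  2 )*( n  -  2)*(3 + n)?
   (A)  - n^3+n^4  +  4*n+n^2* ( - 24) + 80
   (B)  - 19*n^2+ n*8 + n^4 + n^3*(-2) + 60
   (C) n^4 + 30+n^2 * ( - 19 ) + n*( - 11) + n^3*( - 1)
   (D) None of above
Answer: B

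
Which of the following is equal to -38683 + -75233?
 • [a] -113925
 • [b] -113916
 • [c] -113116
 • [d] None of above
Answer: b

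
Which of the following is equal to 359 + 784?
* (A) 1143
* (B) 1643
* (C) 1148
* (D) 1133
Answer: A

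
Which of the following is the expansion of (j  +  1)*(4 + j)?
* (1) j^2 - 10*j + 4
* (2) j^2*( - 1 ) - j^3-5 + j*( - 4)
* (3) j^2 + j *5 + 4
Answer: 3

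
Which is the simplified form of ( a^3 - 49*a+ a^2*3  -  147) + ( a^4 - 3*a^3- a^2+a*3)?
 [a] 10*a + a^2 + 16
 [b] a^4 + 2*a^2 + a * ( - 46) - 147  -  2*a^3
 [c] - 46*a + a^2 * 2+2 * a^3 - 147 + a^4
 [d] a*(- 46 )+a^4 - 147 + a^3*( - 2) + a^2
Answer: b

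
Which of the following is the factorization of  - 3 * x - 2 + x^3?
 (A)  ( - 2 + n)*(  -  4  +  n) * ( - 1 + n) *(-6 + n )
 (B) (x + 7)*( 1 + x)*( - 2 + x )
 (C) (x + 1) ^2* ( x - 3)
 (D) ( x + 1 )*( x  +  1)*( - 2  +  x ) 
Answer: D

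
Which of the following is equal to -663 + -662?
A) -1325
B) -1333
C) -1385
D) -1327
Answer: A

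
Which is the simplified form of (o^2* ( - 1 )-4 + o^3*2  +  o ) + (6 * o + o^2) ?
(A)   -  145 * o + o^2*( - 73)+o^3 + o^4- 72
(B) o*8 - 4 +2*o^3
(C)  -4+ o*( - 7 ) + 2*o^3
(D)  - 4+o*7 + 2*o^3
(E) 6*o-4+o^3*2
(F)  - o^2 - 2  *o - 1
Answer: D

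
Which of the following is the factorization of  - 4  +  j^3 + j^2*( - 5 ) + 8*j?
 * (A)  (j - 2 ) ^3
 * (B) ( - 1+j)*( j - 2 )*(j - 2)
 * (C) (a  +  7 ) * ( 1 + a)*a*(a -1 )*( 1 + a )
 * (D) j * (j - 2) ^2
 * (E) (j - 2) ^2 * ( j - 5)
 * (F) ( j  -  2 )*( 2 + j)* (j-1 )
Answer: B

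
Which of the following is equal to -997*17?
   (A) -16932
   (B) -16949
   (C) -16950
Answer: B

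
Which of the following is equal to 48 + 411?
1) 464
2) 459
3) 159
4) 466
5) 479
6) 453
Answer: 2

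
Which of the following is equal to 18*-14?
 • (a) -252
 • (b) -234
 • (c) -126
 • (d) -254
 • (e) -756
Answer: a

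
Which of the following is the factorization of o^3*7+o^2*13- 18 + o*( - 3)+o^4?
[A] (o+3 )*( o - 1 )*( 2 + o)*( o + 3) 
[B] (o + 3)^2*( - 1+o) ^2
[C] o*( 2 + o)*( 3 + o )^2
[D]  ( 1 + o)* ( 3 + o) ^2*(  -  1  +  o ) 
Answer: A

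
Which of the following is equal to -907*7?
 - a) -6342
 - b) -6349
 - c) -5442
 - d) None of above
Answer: b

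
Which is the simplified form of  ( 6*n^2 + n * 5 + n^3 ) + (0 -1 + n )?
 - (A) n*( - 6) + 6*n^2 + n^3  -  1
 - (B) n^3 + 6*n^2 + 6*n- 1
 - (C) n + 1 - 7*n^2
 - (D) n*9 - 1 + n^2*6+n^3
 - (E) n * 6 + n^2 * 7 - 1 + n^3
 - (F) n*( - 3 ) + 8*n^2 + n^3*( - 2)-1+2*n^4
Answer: B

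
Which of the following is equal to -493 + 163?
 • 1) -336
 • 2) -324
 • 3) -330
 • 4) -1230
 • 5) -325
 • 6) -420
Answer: 3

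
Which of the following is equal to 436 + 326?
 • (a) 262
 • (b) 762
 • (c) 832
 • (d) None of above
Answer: b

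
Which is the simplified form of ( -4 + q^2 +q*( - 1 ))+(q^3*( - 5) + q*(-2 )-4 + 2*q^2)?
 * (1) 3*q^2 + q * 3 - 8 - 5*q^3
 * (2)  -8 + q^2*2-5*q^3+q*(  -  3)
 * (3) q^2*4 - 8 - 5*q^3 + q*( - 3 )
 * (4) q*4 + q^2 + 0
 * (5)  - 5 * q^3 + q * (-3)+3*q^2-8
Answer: 5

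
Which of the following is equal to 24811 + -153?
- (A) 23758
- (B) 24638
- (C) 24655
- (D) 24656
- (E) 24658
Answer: E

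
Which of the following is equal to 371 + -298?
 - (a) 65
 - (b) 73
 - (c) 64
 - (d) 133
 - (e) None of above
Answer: b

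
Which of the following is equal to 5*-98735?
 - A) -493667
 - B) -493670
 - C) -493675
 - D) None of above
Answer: C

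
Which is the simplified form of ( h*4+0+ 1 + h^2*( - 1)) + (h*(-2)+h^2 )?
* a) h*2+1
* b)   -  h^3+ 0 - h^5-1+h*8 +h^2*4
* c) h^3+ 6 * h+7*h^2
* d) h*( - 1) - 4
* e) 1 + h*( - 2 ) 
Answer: a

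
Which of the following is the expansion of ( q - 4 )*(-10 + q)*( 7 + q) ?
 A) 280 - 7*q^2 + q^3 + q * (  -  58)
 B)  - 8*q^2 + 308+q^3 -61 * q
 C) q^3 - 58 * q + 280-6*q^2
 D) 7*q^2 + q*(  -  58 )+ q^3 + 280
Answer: A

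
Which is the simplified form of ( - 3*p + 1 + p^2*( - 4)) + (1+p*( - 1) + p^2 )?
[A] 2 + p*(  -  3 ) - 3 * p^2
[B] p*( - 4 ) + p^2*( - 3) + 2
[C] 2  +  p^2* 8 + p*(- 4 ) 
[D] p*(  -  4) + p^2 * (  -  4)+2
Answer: B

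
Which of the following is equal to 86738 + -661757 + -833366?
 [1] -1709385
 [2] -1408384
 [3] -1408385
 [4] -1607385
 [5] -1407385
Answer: 3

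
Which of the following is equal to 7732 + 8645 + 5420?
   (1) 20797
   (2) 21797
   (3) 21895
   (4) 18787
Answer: 2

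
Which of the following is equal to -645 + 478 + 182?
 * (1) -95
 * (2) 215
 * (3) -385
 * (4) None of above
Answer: 4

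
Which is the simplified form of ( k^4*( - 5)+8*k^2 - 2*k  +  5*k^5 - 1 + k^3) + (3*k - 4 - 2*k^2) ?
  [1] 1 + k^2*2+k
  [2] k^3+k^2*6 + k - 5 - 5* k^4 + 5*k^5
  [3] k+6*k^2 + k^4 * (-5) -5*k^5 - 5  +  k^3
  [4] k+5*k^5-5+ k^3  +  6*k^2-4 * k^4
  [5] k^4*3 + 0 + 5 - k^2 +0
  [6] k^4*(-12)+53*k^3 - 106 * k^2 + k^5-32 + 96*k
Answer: 2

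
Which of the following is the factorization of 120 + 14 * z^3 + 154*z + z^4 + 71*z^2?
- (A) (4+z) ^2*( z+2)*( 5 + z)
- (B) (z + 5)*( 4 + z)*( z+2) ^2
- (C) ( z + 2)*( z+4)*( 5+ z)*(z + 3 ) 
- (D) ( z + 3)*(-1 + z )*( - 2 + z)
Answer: C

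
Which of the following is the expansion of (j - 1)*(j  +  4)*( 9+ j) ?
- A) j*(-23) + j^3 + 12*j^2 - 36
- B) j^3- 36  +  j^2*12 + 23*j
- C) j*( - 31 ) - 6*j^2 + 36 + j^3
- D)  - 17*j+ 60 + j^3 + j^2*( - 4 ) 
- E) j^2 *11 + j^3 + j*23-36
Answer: B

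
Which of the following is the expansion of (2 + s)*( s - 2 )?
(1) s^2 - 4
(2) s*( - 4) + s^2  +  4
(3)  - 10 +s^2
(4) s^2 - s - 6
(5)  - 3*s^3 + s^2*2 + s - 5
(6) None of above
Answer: 1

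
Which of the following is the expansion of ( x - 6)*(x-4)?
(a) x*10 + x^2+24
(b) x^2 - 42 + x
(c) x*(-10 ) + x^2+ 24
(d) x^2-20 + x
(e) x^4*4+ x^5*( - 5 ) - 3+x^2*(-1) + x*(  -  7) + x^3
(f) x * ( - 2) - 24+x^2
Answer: c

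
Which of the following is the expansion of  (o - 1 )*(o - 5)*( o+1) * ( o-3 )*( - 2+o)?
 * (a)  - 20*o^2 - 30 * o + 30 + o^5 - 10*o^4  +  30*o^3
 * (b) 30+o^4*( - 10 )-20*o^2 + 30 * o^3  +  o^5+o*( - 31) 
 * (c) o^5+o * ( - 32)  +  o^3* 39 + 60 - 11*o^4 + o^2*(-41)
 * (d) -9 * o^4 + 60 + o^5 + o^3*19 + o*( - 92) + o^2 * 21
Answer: b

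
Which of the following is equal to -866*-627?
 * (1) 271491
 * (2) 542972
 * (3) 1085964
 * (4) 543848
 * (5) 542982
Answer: 5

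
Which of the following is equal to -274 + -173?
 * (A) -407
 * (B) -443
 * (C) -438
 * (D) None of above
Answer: D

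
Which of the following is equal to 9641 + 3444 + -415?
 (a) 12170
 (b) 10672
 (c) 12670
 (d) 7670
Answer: c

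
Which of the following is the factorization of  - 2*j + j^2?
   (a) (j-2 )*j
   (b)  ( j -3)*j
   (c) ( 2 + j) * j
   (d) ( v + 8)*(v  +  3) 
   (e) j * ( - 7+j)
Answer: a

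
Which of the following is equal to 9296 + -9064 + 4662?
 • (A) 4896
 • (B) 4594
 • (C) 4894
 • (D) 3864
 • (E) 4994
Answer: C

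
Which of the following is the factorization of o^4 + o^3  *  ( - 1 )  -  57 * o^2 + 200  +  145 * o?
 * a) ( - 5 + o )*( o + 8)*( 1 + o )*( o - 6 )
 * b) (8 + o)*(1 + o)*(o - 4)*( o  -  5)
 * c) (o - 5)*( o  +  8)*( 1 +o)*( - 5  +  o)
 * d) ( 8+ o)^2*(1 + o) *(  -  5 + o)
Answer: c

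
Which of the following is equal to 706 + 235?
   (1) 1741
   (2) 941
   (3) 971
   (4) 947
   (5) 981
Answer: 2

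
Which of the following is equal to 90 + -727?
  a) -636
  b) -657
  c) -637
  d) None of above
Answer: c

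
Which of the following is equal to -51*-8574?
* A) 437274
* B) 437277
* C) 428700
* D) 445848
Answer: A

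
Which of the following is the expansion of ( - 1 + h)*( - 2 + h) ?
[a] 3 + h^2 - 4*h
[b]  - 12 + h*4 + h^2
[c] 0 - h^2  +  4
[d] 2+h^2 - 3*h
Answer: d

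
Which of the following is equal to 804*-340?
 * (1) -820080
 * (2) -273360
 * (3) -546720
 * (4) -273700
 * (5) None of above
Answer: 2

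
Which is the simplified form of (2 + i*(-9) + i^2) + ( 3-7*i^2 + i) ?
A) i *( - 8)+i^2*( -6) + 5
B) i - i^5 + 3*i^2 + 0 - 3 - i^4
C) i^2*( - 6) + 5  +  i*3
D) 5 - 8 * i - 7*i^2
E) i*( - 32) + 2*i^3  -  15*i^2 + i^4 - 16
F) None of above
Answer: A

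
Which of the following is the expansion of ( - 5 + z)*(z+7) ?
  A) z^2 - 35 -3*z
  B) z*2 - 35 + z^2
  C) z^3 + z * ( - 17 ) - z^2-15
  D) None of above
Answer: B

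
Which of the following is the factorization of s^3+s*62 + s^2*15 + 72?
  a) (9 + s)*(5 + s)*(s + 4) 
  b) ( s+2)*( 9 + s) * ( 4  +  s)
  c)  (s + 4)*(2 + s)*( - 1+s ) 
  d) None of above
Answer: b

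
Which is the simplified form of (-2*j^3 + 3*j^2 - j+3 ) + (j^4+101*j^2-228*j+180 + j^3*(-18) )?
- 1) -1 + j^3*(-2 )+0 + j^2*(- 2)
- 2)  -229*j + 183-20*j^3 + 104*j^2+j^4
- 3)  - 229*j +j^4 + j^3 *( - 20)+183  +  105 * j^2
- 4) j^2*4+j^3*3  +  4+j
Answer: 2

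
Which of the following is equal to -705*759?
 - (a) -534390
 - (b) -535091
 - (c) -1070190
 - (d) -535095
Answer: d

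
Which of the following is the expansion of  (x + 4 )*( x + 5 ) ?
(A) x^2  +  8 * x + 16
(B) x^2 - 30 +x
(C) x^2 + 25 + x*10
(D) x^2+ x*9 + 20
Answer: D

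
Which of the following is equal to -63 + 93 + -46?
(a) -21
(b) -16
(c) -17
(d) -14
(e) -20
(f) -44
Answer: b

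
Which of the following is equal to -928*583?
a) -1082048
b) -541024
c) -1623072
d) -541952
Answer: b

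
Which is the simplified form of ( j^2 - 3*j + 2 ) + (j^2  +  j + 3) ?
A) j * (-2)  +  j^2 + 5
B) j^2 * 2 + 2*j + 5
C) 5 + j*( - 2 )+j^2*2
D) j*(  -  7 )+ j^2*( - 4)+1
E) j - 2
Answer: C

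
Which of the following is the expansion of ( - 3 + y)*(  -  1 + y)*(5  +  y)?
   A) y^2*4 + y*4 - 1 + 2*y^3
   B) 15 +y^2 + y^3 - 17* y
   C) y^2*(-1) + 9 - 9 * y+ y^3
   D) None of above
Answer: B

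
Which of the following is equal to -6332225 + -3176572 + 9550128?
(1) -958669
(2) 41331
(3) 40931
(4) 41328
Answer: 2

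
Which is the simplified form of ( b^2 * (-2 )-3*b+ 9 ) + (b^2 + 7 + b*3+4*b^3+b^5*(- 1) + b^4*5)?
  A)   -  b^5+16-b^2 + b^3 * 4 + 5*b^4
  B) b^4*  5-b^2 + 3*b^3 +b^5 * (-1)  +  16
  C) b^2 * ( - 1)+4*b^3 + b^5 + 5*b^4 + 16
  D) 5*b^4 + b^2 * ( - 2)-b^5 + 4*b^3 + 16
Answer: A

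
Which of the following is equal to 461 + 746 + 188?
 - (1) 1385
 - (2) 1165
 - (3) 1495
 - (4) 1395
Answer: 4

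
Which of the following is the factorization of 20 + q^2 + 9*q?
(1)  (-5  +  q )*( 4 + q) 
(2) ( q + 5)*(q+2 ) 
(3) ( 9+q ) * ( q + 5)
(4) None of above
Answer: 4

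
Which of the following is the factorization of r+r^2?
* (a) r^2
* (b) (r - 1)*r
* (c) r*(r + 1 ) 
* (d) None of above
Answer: c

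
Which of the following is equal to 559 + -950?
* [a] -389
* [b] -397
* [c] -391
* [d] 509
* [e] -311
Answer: c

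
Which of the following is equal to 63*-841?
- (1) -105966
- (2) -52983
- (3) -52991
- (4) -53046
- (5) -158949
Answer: 2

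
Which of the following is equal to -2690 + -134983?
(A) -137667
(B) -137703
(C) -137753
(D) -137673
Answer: D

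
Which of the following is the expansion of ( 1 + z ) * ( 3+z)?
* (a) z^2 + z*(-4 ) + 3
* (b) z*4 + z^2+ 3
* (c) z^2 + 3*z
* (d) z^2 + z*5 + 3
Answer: b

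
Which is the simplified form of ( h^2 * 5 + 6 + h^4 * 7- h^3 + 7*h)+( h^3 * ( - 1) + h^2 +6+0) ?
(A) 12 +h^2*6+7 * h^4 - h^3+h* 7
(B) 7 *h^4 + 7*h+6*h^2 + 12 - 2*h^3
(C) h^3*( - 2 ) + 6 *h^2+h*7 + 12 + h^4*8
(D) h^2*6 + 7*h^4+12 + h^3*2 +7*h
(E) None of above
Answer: B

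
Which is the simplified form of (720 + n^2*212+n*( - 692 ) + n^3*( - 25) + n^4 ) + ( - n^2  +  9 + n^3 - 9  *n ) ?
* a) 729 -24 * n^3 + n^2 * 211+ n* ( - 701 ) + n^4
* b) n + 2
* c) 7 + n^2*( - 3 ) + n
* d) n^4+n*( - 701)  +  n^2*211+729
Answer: a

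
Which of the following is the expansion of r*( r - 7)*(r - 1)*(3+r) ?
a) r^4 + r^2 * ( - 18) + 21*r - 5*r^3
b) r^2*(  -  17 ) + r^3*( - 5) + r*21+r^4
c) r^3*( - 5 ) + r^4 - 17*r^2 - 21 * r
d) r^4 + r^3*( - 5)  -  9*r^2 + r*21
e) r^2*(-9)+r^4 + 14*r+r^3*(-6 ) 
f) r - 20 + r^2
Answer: b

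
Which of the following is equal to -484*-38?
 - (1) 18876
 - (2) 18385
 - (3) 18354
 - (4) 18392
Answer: 4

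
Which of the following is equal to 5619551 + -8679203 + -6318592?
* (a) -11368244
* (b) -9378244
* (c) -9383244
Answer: b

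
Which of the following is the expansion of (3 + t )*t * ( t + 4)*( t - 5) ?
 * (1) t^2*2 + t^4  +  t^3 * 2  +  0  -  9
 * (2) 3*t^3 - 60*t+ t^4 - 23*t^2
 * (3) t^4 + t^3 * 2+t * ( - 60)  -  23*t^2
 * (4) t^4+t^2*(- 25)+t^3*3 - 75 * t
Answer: 3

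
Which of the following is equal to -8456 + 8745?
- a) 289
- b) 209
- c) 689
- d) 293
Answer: a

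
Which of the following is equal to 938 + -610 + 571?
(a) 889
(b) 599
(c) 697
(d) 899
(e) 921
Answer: d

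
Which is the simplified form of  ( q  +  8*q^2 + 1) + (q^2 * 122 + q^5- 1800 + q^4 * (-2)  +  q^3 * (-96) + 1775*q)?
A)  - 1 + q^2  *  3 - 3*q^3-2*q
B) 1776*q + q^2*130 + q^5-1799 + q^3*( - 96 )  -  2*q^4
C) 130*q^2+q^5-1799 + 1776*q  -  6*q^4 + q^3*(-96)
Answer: B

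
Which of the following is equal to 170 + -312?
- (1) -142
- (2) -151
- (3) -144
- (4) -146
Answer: 1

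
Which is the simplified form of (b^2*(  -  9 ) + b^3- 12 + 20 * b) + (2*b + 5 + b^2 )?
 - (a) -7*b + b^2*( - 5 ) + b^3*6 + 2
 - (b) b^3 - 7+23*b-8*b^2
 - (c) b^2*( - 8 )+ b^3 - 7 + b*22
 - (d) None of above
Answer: c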